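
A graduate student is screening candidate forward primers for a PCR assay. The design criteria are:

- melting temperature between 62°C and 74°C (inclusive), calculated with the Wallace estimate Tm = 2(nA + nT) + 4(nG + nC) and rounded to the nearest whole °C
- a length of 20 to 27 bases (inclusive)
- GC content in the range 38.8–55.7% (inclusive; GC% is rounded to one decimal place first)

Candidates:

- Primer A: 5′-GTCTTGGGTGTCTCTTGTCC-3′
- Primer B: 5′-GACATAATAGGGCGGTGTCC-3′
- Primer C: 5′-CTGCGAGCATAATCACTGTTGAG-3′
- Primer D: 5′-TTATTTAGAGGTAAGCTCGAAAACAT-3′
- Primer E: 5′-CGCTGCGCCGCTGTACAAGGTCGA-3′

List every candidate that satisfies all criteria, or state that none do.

Primer A, Primer B and Primer C.

Primer A (20 nt, A=0 T=9 G=6 C=5): Tm = 2·9 + 4·11 = 62°C ✓; length 20 ✓; GC 11/20 = 55.0% ✓ — passes.
Primer B (20 nt, A=5 T=4 G=7 C=4): Tm = 2·9 + 4·11 = 62°C ✓; length 20 ✓; GC 11/20 = 55.0% ✓ — passes.
Primer C (23 nt, A=6 T=6 G=6 C=5): Tm = 2·12 + 4·11 = 68°C ✓; length 23 ✓; GC 11/23 = 47.8% ✓ — passes.
Primer D (26 nt, A=10 T=8 G=5 C=3): Tm = 2·18 + 4·8 = 68°C ✓; length 26 ✓; GC 8/26 = 30.8%, outside 38.8–55.7% ✗ — fails.
Primer E (24 nt, A=4 T=4 G=8 C=8): Tm = 2·8 + 4·16 = 80°C, outside 62–74°C ✗; length 24 ✓; GC 16/24 = 66.7%, outside 38.8–55.7% ✗ — fails.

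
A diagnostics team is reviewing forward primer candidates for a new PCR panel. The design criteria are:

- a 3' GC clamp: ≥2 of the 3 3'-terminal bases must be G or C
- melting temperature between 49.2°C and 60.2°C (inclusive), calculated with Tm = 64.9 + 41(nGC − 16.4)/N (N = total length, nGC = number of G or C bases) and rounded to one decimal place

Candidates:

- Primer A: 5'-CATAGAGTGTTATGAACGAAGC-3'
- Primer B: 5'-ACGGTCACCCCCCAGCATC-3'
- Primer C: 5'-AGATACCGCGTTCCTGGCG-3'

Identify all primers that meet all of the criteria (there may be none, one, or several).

Primer A (22 nt, A=8 T=5 G=6 C=3): 3' end AGC has 2 G/C ✓; Tm = 64.9 + 41·(9 − 16.4)/22 = 51.1°C ✓ — passes.
Primer B (19 nt, A=4 T=2 G=3 C=10): 3' end ATC has 1 G/C, need ≥2 ✗; Tm = 64.9 + 41·(13 − 16.4)/19 = 57.6°C ✓ — fails.
Primer C (19 nt, A=3 T=4 G=6 C=6): 3' end GCG has 3 G/C ✓; Tm = 64.9 + 41·(12 − 16.4)/19 = 55.4°C ✓ — passes.

Primer A and Primer C.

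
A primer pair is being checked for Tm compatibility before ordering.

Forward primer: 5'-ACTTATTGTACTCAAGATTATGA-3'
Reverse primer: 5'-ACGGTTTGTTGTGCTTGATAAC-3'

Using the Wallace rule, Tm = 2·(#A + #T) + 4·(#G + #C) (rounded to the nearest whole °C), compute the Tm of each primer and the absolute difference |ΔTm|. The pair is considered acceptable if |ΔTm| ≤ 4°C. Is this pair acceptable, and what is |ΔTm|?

Forward: A=8 T=9 G=3 C=3 → Tm = 2·17 + 4·6 = 58°C.
Reverse: A=4 T=9 G=6 C=3 → Tm = 2·13 + 4·9 = 62°C.
|ΔTm| = |58 − 62| = 4°C, ≤ 4°C.

|ΔTm| = 4°C; the pair is acceptable.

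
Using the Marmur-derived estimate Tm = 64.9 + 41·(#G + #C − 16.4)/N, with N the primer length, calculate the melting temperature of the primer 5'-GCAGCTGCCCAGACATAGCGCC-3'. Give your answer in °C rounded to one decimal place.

62.3°C

Base counts: A=5, T=2, G=6, C=9; G+C = 15, N = 22.
Tm = 64.9 + 41·(15 − 16.4)/22 = 64.9 + -57.40/22 = 62.3°C.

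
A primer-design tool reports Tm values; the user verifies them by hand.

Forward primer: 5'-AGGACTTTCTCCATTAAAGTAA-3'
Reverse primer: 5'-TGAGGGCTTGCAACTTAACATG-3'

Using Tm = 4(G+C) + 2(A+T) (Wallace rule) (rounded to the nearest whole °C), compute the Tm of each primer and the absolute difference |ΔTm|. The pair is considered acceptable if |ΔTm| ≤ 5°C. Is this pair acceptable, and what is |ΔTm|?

Forward: A=8 T=7 G=3 C=4 → Tm = 2·15 + 4·7 = 58°C.
Reverse: A=6 T=6 G=6 C=4 → Tm = 2·12 + 4·10 = 64°C.
|ΔTm| = |58 − 64| = 6°C, > 5°C.

|ΔTm| = 6°C; the pair is not acceptable.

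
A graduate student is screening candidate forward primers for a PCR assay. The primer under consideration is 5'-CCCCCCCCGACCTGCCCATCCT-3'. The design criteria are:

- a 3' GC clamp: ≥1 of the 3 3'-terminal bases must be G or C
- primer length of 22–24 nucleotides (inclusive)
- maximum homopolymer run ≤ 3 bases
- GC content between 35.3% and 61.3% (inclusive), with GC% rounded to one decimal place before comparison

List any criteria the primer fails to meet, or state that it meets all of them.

Base counts: A=2, T=3, G=2, C=15 (length 22).
GC clamp: 3' end CCT has 2 G/C ✓
length: length 22 ✓
homopolymer run: longest run = 8, exceeds 3 ✗
GC content: GC 17/22 = 77.3%, outside 35.3–61.3% ✗

Fails: homopolymer run, GC content.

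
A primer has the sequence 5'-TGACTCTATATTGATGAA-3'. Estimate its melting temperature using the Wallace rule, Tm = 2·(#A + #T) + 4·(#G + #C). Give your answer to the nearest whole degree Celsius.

46°C

Base counts: A=6, T=7, G=3, C=2 (length 18).
Tm = 2·(6+7) + 4·(3+2) = 2·13 + 4·5 = 26 + 20 = 46°C.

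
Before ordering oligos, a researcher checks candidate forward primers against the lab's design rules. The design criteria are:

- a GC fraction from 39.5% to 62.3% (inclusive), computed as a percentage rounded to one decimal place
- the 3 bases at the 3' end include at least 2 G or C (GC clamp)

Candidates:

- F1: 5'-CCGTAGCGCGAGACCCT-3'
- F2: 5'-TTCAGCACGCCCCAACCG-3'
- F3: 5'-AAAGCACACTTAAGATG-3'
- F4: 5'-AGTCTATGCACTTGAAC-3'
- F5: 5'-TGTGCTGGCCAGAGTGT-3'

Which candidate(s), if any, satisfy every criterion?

None of the candidates satisfy all criteria.

F1 (17 nt, A=3 T=2 G=5 C=7): GC 12/17 = 70.6%, outside 39.5–62.3% ✗; 3' end CCT has 2 G/C ✓ — fails.
F2 (18 nt, A=4 T=2 G=3 C=9): GC 12/18 = 66.7%, outside 39.5–62.3% ✗; 3' end CCG has 3 G/C ✓ — fails.
F3 (17 nt, A=8 T=3 G=3 C=3): GC 6/17 = 35.3%, outside 39.5–62.3% ✗; 3' end ATG has 1 G/C, need ≥2 ✗ — fails.
F4 (17 nt, A=5 T=5 G=3 C=4): GC 7/17 = 41.2% ✓; 3' end AAC has 1 G/C, need ≥2 ✗ — fails.
F5 (17 nt, A=2 T=5 G=7 C=3): GC 10/17 = 58.8% ✓; 3' end TGT has 1 G/C, need ≥2 ✗ — fails.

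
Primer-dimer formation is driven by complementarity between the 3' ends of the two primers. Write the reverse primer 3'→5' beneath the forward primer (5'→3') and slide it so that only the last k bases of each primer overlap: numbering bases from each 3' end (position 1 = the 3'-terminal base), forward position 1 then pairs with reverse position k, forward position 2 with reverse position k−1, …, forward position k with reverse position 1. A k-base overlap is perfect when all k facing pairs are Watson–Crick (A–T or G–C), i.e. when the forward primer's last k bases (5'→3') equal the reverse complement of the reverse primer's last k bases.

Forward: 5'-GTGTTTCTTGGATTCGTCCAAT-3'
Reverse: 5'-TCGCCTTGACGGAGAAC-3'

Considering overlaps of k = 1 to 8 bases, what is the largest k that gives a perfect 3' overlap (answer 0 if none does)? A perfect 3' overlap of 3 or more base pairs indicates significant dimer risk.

Longest perfect overlap: 0 complementary base pairs; below the dimer-risk threshold (threshold 3).

Last 8 bases (5'→3') — forward …CGTCCAAT, reverse …CGGAGAAC.
Reverse complement of the reverse primer's last 8 bases: GTTCTCCG; its first k bases are the reverse complement of the reverse primer's last k bases, so a perfect k-base overlap needs the forward primer's last k bases to equal them.
Comparing (forward last k vs required): k=1: T vs G ✗; k=2: AT vs GT ✗; k=3: AAT vs GTT ✗; k=4: CAAT vs GTTC ✗; k=5: CCAAT vs GTTCT ✗; k=6: TCCAAT vs GTTCTC ✗; k=7: GTCCAAT vs GTTCTCC ✗; k=8: CGTCCAAT vs GTTCTCCG ✗.
No overlap length from 1 to 8 is perfect, so the longest perfect 3' overlap is 0.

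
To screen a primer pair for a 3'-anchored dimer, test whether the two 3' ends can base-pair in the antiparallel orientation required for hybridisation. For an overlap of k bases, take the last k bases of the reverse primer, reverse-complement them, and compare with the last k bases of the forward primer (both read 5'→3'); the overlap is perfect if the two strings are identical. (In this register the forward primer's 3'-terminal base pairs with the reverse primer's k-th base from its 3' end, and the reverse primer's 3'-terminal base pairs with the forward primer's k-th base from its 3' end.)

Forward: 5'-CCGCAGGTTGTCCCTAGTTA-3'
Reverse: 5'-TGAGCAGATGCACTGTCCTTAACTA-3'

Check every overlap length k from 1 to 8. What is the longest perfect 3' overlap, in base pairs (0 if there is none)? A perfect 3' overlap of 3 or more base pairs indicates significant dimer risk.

Longest perfect overlap: 6 complementary base pairs; significant dimer risk (threshold 3).

Last 8 bases (5'→3') — forward …CCTAGTTA, reverse …CTTAACTA.
Reverse complement of the reverse primer's last 8 bases: TAGTTAAG; its first k bases are the reverse complement of the reverse primer's last k bases, so a perfect k-base overlap needs the forward primer's last k bases to equal them.
Comparing (forward last k vs required): k=1: A vs T ✗; k=2: TA vs TA ✓; k=3: TTA vs TAG ✗; k=4: GTTA vs TAGT ✗; k=5: AGTTA vs TAGTT ✗; k=6: TAGTTA vs TAGTTA ✓; k=7: CTAGTTA vs TAGTTAA ✗; k=8: CCTAGTTA vs TAGTTAAG ✗.
Perfect overlaps at k = 2, 6; the largest is 6.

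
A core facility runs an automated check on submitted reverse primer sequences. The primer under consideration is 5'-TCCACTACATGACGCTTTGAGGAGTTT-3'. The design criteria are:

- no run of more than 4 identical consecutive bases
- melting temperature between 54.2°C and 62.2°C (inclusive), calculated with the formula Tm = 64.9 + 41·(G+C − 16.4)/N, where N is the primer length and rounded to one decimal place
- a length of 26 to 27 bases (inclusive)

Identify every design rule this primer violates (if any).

Meets all criteria.

Base counts: A=6, T=9, G=6, C=6 (length 27).
homopolymer run: longest run = 3 ✓
Tm: Tm = 64.9 + 41·(12 − 16.4)/27 = 58.2°C ✓
length: length 27 ✓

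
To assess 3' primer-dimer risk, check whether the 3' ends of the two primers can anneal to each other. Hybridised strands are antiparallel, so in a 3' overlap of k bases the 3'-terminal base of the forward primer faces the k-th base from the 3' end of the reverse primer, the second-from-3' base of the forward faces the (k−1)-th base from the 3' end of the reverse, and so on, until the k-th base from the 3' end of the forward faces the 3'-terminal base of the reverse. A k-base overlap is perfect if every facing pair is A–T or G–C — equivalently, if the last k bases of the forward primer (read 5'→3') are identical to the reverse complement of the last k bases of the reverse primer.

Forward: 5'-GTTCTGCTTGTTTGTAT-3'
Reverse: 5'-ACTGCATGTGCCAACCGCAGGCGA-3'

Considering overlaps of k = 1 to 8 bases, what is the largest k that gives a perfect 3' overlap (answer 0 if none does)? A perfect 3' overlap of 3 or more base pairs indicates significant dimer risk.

Last 8 bases (5'→3') — forward …GTTTGTAT, reverse …GCAGGCGA.
Reverse complement of the reverse primer's last 8 bases: TCGCCTGC; its first k bases are the reverse complement of the reverse primer's last k bases, so a perfect k-base overlap needs the forward primer's last k bases to equal them.
Comparing (forward last k vs required): k=1: T vs T ✓; k=2: AT vs TC ✗; k=3: TAT vs TCG ✗; k=4: GTAT vs TCGC ✗; k=5: TGTAT vs TCGCC ✗; k=6: TTGTAT vs TCGCCT ✗; k=7: TTTGTAT vs TCGCCTG ✗; k=8: GTTTGTAT vs TCGCCTGC ✗.
Only k = 1 is perfect, so the longest perfect 3' overlap is 1.

Longest perfect overlap: 1 complementary base pair; below the dimer-risk threshold (threshold 3).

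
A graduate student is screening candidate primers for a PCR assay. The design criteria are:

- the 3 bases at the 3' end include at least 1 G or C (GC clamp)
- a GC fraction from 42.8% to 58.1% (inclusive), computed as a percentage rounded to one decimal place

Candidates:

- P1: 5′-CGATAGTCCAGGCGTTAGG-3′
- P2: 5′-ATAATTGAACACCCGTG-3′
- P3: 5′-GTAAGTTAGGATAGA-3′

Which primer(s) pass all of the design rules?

P1 (19 nt, A=4 T=4 G=7 C=4): 3' end AGG has 2 G/C ✓; GC 11/19 = 57.9% ✓ — passes.
P2 (17 nt, A=6 T=4 G=3 C=4): 3' end GTG has 2 G/C ✓; GC 7/17 = 41.2%, outside 42.8–58.1% ✗ — fails.
P3 (15 nt, A=6 T=4 G=5 C=0): 3' end AGA has 1 G/C ✓; GC 5/15 = 33.3%, outside 42.8–58.1% ✗ — fails.

P1 only.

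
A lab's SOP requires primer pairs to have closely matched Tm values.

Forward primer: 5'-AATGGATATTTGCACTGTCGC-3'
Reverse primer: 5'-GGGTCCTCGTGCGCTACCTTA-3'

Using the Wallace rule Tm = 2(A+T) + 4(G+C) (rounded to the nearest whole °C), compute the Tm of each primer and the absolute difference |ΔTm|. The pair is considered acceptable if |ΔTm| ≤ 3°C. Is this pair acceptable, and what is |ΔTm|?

|ΔTm| = 8°C; the pair is not acceptable.

Forward: A=5 T=7 G=5 C=4 → Tm = 2·12 + 4·9 = 60°C.
Reverse: A=2 T=6 G=6 C=7 → Tm = 2·8 + 4·13 = 68°C.
|ΔTm| = |60 − 68| = 8°C, > 3°C.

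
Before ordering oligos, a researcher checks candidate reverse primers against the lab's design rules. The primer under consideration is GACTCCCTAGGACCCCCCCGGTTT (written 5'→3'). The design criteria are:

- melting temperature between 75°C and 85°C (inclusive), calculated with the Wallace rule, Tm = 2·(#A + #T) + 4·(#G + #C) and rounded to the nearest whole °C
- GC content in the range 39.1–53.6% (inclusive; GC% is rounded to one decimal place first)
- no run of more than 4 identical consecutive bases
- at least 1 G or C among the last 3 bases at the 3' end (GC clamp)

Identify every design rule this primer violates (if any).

Base counts: A=3, T=5, G=5, C=11 (length 24).
Tm: Tm = 2·8 + 4·16 = 80°C ✓
GC content: GC 16/24 = 66.7%, outside 39.1–53.6% ✗
homopolymer run: longest run = 7, exceeds 4 ✗
GC clamp: 3' end TTT has 0 G/C, need ≥1 ✗

Fails: GC content, homopolymer run, GC clamp.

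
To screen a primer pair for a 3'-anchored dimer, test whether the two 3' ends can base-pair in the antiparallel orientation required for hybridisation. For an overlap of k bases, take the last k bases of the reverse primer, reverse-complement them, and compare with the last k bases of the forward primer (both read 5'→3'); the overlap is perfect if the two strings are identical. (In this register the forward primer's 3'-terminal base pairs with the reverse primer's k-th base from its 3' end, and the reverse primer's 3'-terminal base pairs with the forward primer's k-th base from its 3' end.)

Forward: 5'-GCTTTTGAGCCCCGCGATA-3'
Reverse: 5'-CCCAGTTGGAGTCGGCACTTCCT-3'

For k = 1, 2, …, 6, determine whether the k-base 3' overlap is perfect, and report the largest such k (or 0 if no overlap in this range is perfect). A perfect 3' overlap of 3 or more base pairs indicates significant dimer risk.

Last 6 bases (5'→3') — forward …GCGATA, reverse …CTTCCT.
Reverse complement of the reverse primer's last 6 bases: AGGAAG; its first k bases are the reverse complement of the reverse primer's last k bases, so a perfect k-base overlap needs the forward primer's last k bases to equal them.
Comparing (forward last k vs required): k=1: A vs A ✓; k=2: TA vs AG ✗; k=3: ATA vs AGG ✗; k=4: GATA vs AGGA ✗; k=5: CGATA vs AGGAA ✗; k=6: GCGATA vs AGGAAG ✗.
Only k = 1 is perfect, so the longest perfect 3' overlap is 1.

Longest perfect overlap: 1 complementary base pair; below the dimer-risk threshold (threshold 3).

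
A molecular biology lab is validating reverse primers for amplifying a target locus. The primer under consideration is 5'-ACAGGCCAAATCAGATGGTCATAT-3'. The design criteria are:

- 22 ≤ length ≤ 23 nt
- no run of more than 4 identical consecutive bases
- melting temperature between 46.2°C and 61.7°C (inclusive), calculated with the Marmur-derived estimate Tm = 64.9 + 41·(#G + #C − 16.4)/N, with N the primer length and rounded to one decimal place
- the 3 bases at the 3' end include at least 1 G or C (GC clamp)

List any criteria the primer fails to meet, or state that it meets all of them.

Fails: length, GC clamp.

Base counts: A=9, T=5, G=5, C=5 (length 24).
length: length 24, outside 22–23 ✗
homopolymer run: longest run = 3 ✓
Tm: Tm = 64.9 + 41·(10 − 16.4)/24 = 54.0°C ✓
GC clamp: 3' end TAT has 0 G/C, need ≥1 ✗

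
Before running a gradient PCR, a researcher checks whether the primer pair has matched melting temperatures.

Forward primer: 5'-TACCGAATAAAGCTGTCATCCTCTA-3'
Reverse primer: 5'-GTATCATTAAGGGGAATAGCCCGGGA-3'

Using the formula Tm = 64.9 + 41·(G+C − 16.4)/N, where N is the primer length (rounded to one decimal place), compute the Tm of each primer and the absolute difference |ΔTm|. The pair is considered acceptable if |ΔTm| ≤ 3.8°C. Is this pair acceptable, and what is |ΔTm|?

Forward: G+C = 10, N = 25 → Tm = 64.9 + 41·(10 − 16.4)/25 = 54.4°C.
Reverse: G+C = 13, N = 26 → Tm = 64.9 + 41·(13 − 16.4)/26 = 59.5°C.
|ΔTm| = |54.4 − 59.5| = 5.1°C, > 3.8°C.

|ΔTm| = 5.1°C; the pair is not acceptable.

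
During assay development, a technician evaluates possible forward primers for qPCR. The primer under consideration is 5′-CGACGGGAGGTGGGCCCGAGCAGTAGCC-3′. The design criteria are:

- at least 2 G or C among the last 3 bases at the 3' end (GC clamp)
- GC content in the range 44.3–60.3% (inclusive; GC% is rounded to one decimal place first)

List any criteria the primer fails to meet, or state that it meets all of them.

Fails: GC content.

Base counts: A=5, T=2, G=13, C=8 (length 28).
GC clamp: 3' end GCC has 3 G/C ✓
GC content: GC 21/28 = 75.0%, outside 44.3–60.3% ✗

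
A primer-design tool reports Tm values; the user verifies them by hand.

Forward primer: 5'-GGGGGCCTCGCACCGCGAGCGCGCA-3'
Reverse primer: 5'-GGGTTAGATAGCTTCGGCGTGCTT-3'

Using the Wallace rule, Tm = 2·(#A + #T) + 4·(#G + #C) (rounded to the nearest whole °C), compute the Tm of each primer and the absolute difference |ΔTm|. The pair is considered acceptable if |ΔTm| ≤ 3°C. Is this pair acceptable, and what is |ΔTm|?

|ΔTm| = 18°C; the pair is not acceptable.

Forward: A=3 T=1 G=11 C=10 → Tm = 2·4 + 4·21 = 92°C.
Reverse: A=3 T=8 G=9 C=4 → Tm = 2·11 + 4·13 = 74°C.
|ΔTm| = |92 − 74| = 18°C, > 3°C.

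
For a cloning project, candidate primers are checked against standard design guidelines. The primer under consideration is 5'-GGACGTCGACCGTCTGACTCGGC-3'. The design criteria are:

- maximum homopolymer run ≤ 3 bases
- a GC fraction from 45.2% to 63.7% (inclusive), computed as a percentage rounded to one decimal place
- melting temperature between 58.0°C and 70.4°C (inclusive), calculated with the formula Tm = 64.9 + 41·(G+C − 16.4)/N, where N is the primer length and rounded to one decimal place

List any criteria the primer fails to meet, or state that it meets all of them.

Base counts: A=3, T=4, G=8, C=8 (length 23).
homopolymer run: longest run = 2 ✓
GC content: GC 16/23 = 69.6%, outside 45.2–63.7% ✗
Tm: Tm = 64.9 + 41·(16 − 16.4)/23 = 64.2°C ✓

Fails: GC content.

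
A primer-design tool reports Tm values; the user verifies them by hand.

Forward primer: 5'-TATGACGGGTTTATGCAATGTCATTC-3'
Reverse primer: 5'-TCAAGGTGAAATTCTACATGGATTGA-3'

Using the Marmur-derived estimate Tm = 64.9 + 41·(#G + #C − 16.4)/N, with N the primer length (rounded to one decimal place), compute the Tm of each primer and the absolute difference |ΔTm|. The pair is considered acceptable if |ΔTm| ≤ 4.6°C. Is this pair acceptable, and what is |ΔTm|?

Forward: G+C = 10, N = 26 → Tm = 64.9 + 41·(10 − 16.4)/26 = 54.8°C.
Reverse: G+C = 9, N = 26 → Tm = 64.9 + 41·(9 − 16.4)/26 = 53.2°C.
|ΔTm| = |54.8 − 53.2| = 1.6°C, ≤ 4.6°C.

|ΔTm| = 1.6°C; the pair is acceptable.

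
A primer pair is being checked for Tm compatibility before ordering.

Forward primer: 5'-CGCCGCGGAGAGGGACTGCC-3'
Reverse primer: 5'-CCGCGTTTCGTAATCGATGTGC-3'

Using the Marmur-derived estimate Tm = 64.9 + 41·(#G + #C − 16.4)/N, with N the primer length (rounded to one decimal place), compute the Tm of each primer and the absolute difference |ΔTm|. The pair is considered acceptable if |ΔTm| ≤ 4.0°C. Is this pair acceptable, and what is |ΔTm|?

Forward: G+C = 16, N = 20 → Tm = 64.9 + 41·(16 − 16.4)/20 = 64.1°C.
Reverse: G+C = 12, N = 22 → Tm = 64.9 + 41·(12 − 16.4)/22 = 56.7°C.
|ΔTm| = |64.1 − 56.7| = 7.4°C, > 4.0°C.

|ΔTm| = 7.4°C; the pair is not acceptable.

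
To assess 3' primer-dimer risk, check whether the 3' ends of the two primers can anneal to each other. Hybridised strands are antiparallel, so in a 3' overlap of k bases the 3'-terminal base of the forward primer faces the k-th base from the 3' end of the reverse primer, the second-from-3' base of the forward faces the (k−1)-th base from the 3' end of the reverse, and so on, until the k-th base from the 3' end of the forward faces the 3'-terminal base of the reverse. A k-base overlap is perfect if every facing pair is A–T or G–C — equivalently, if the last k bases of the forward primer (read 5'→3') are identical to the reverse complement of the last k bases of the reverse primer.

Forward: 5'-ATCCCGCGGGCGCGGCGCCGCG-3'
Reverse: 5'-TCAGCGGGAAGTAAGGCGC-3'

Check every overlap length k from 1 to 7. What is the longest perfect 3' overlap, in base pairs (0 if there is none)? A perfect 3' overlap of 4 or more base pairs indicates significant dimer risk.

Longest perfect overlap: 3 complementary base pairs; below the dimer-risk threshold (threshold 4).

Last 7 bases (5'→3') — forward …CGCCGCG, reverse …AAGGCGC.
Reverse complement of the reverse primer's last 7 bases: GCGCCTT; its first k bases are the reverse complement of the reverse primer's last k bases, so a perfect k-base overlap needs the forward primer's last k bases to equal them.
Comparing (forward last k vs required): k=1: G vs G ✓; k=2: CG vs GC ✗; k=3: GCG vs GCG ✓; k=4: CGCG vs GCGC ✗; k=5: CCGCG vs GCGCC ✗; k=6: GCCGCG vs GCGCCT ✗; k=7: CGCCGCG vs GCGCCTT ✗.
Perfect overlaps at k = 1, 3; the largest is 3.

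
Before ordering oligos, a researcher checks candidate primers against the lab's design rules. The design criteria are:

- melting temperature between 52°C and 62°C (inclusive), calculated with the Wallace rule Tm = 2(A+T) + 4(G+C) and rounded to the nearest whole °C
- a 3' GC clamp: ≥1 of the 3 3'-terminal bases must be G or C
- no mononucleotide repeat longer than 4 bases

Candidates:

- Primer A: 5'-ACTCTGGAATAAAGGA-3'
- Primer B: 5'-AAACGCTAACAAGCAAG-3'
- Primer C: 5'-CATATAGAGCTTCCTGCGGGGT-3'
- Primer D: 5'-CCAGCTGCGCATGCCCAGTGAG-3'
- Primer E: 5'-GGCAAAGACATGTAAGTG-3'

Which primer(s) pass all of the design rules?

Primer A (16 nt, A=7 T=3 G=4 C=2): Tm = 2·10 + 4·6 = 44°C, outside 52–62°C ✗; 3' end GGA has 2 G/C ✓; longest run = 3 ✓ — fails.
Primer B (17 nt, A=9 T=1 G=3 C=4): Tm = 2·10 + 4·7 = 48°C, outside 52–62°C ✗; 3' end AAG has 1 G/C ✓; longest run = 3 ✓ — fails.
Primer C (22 nt, A=4 T=6 G=7 C=5): Tm = 2·10 + 4·12 = 68°C, outside 52–62°C ✗; 3' end GGT has 2 G/C ✓; longest run = 4 ✓ — fails.
Primer D (22 nt, A=4 T=3 G=7 C=8): Tm = 2·7 + 4·15 = 74°C, outside 52–62°C ✗; 3' end GAG has 2 G/C ✓; longest run = 3 ✓ — fails.
Primer E (18 nt, A=7 T=3 G=6 C=2): Tm = 2·10 + 4·8 = 52°C ✓; 3' end GTG has 2 G/C ✓; longest run = 3 ✓ — passes.

Primer E only.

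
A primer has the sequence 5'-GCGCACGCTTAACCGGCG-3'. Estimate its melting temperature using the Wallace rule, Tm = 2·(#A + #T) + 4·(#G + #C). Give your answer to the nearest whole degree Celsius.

62°C

Base counts: A=3, T=2, G=6, C=7 (length 18).
Tm = 2·(3+2) + 4·(6+7) = 2·5 + 4·13 = 10 + 52 = 62°C.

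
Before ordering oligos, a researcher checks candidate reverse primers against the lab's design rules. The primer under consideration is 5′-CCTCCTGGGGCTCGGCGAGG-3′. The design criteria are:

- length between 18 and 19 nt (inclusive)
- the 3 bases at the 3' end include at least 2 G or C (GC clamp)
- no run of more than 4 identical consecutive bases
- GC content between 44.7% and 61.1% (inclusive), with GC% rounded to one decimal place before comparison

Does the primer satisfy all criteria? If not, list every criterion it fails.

Fails: length, GC content.

Base counts: A=1, T=3, G=9, C=7 (length 20).
length: length 20, outside 18–19 ✗
GC clamp: 3' end AGG has 2 G/C ✓
homopolymer run: longest run = 4 ✓
GC content: GC 16/20 = 80.0%, outside 44.7–61.1% ✗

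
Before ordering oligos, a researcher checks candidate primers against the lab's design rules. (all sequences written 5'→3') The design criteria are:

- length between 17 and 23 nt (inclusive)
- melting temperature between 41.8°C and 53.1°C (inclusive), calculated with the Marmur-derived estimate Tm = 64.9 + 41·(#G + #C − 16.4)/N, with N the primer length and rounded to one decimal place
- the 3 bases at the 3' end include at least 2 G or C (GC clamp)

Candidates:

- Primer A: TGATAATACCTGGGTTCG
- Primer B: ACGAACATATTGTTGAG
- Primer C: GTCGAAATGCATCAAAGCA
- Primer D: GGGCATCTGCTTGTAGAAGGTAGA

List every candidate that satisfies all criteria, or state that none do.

Primer A and Primer C.

Primer A (18 nt, A=4 T=6 G=5 C=3): length 18 ✓; Tm = 64.9 + 41·(8 − 16.4)/18 = 45.8°C ✓; 3' end TCG has 2 G/C ✓ — passes.
Primer B (17 nt, A=6 T=5 G=4 C=2): length 17 ✓; Tm = 64.9 + 41·(6 − 16.4)/17 = 39.8°C, outside 41.8–53.1°C ✗; 3' end GAG has 2 G/C ✓ — fails.
Primer C (19 nt, A=8 T=3 G=4 C=4): length 19 ✓; Tm = 64.9 + 41·(8 − 16.4)/19 = 46.8°C ✓; 3' end GCA has 2 G/C ✓ — passes.
Primer D (24 nt, A=6 T=6 G=9 C=3): length 24, outside 17–23 ✗; Tm = 64.9 + 41·(12 − 16.4)/24 = 57.4°C, outside 41.8–53.1°C ✗; 3' end AGA has 1 G/C, need ≥2 ✗ — fails.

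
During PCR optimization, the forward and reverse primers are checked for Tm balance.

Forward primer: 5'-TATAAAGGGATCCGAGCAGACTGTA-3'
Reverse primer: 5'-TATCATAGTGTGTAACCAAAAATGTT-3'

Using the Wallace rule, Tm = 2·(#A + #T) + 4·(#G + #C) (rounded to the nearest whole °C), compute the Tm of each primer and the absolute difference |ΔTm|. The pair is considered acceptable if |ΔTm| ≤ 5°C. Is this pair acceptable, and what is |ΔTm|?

|ΔTm| = 6°C; the pair is not acceptable.

Forward: A=9 T=5 G=7 C=4 → Tm = 2·14 + 4·11 = 72°C.
Reverse: A=10 T=9 G=4 C=3 → Tm = 2·19 + 4·7 = 66°C.
|ΔTm| = |72 − 66| = 6°C, > 5°C.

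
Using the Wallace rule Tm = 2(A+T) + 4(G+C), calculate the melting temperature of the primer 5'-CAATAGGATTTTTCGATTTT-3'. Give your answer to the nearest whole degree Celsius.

50°C

Base counts: A=5, T=10, G=3, C=2 (length 20).
Tm = 2·(5+10) + 4·(3+2) = 2·15 + 4·5 = 30 + 20 = 50°C.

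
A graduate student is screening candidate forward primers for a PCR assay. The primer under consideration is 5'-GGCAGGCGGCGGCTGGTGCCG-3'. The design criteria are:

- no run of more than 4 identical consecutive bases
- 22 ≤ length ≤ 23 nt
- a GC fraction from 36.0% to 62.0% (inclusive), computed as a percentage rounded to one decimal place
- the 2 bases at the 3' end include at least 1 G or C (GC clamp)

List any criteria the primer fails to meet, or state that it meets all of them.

Fails: length, GC content.

Base counts: A=1, T=2, G=12, C=6 (length 21).
homopolymer run: longest run = 2 ✓
length: length 21, outside 22–23 ✗
GC content: GC 18/21 = 85.7%, outside 36.0–62.0% ✗
GC clamp: 3' end CG has 2 G/C ✓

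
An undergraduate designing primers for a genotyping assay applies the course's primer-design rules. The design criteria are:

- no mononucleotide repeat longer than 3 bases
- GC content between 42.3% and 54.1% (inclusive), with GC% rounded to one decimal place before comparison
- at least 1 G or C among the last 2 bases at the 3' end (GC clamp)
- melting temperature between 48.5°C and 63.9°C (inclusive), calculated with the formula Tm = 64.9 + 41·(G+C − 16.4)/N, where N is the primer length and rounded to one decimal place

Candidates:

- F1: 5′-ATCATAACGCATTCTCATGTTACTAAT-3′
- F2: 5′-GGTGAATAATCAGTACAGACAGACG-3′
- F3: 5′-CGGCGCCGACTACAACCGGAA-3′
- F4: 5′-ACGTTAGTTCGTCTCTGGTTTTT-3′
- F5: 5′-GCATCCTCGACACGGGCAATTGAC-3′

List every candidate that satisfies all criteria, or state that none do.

F1 (27 nt, A=9 T=10 G=2 C=6): longest run = 2 ✓; GC 8/27 = 29.6%, outside 42.3–54.1% ✗; 3' end AT has 0 G/C, need ≥1 ✗; Tm = 64.9 + 41·(8 − 16.4)/27 = 52.1°C ✓ — fails.
F2 (25 nt, A=10 T=4 G=7 C=4): longest run = 2 ✓; GC 11/25 = 44.0% ✓; 3' end CG has 2 G/C ✓; Tm = 64.9 + 41·(11 − 16.4)/25 = 56.0°C ✓ — passes.
F3 (21 nt, A=6 T=1 G=6 C=8): longest run = 2 ✓; GC 14/21 = 66.7%, outside 42.3–54.1% ✗; 3' end AA has 0 G/C, need ≥1 ✗; Tm = 64.9 + 41·(14 − 16.4)/21 = 60.2°C ✓ — fails.
F4 (23 nt, A=2 T=12 G=5 C=4): longest run = 5, exceeds 3 ✗; GC 9/23 = 39.1%, outside 42.3–54.1% ✗; 3' end TT has 0 G/C, need ≥1 ✗; Tm = 64.9 + 41·(9 − 16.4)/23 = 51.7°C ✓ — fails.
F5 (24 nt, A=6 T=4 G=6 C=8): longest run = 3 ✓; GC 14/24 = 58.3%, outside 42.3–54.1% ✗; 3' end AC has 1 G/C ✓; Tm = 64.9 + 41·(14 − 16.4)/24 = 60.8°C ✓ — fails.

F2 only.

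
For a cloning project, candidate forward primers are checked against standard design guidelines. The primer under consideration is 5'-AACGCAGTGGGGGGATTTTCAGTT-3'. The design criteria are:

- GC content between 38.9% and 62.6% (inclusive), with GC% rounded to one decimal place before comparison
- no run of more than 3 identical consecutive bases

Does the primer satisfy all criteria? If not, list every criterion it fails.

Base counts: A=5, T=7, G=9, C=3 (length 24).
GC content: GC 12/24 = 50.0% ✓
homopolymer run: longest run = 6, exceeds 3 ✗

Fails: homopolymer run.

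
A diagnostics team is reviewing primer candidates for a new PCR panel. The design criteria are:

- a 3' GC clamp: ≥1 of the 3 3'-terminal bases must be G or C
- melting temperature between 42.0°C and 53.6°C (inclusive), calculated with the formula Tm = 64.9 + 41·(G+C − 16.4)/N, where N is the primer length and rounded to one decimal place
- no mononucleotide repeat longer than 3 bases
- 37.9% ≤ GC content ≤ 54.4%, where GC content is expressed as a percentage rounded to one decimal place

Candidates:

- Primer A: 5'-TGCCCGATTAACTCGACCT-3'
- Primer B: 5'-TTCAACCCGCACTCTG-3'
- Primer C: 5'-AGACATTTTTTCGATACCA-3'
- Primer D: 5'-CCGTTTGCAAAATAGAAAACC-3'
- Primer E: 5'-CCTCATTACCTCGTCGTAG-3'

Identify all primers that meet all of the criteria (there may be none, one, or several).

Primer A (19 nt, A=4 T=5 G=3 C=7): 3' end CCT has 2 G/C ✓; Tm = 64.9 + 41·(10 − 16.4)/19 = 51.1°C ✓; longest run = 3 ✓; GC 10/19 = 52.6% ✓ — passes.
Primer B (16 nt, A=3 T=4 G=2 C=7): 3' end CTG has 2 G/C ✓; Tm = 64.9 + 41·(9 − 16.4)/16 = 45.9°C ✓; longest run = 3 ✓; GC 9/16 = 56.3%, outside 37.9–54.4% ✗ — fails.
Primer C (19 nt, A=6 T=7 G=2 C=4): 3' end CCA has 2 G/C ✓; Tm = 64.9 + 41·(6 − 16.4)/19 = 42.5°C ✓; longest run = 6, exceeds 3 ✗; GC 6/19 = 31.6%, outside 37.9–54.4% ✗ — fails.
Primer D (21 nt, A=9 T=4 G=3 C=5): 3' end ACC has 2 G/C ✓; Tm = 64.9 + 41·(8 − 16.4)/21 = 48.5°C ✓; longest run = 4, exceeds 3 ✗; GC 8/21 = 38.1% ✓ — fails.
Primer E (19 nt, A=3 T=6 G=3 C=7): 3' end TAG has 1 G/C ✓; Tm = 64.9 + 41·(10 − 16.4)/19 = 51.1°C ✓; longest run = 2 ✓; GC 10/19 = 52.6% ✓ — passes.

Primer A and Primer E.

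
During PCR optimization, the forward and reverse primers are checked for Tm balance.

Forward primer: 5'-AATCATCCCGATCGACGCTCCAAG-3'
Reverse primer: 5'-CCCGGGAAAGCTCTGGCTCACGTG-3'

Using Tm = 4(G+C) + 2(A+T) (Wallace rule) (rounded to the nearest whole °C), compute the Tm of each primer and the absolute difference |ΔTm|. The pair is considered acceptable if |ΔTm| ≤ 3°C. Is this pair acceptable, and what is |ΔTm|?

Forward: A=7 T=4 G=4 C=9 → Tm = 2·11 + 4·13 = 74°C.
Reverse: A=4 T=4 G=8 C=8 → Tm = 2·8 + 4·16 = 80°C.
|ΔTm| = |74 − 80| = 6°C, > 3°C.

|ΔTm| = 6°C; the pair is not acceptable.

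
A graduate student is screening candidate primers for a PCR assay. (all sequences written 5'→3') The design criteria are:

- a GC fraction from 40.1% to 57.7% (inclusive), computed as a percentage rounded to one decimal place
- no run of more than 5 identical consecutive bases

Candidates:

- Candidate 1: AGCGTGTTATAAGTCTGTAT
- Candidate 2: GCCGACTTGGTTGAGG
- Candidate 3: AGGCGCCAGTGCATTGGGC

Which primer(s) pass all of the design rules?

Candidate 1 (20 nt, A=5 T=8 G=5 C=2): GC 7/20 = 35.0%, outside 40.1–57.7% ✗; longest run = 2 ✓ — fails.
Candidate 2 (16 nt, A=2 T=4 G=7 C=3): GC 10/16 = 62.5%, outside 40.1–57.7% ✗; longest run = 2 ✓ — fails.
Candidate 3 (19 nt, A=3 T=3 G=8 C=5): GC 13/19 = 68.4%, outside 40.1–57.7% ✗; longest run = 3 ✓ — fails.

None of the candidates satisfy all criteria.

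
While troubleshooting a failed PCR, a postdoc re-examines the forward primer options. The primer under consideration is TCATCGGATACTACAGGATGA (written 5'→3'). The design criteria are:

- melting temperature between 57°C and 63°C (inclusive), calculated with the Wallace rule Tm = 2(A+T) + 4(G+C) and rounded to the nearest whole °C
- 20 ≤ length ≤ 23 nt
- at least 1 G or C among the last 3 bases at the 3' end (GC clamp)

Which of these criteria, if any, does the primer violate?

Base counts: A=7, T=5, G=5, C=4 (length 21).
Tm: Tm = 2·12 + 4·9 = 60°C ✓
length: length 21 ✓
GC clamp: 3' end TGA has 1 G/C ✓

Meets all criteria.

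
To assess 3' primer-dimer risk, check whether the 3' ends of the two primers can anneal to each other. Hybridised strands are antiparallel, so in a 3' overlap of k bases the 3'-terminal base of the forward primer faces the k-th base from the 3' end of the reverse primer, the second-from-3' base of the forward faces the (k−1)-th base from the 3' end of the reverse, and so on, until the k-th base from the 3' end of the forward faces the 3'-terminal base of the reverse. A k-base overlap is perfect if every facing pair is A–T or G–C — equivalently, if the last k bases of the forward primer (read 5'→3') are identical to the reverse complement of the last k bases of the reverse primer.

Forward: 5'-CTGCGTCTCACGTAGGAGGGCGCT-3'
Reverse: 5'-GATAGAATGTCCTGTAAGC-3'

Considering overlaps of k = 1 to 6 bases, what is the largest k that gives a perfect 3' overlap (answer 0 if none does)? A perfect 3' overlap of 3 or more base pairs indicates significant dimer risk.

Longest perfect overlap: 3 complementary base pairs; significant dimer risk (threshold 3).

Last 6 bases (5'→3') — forward …GGCGCT, reverse …GTAAGC.
Reverse complement of the reverse primer's last 6 bases: GCTTAC; its first k bases are the reverse complement of the reverse primer's last k bases, so a perfect k-base overlap needs the forward primer's last k bases to equal them.
Comparing (forward last k vs required): k=1: T vs G ✗; k=2: CT vs GC ✗; k=3: GCT vs GCT ✓; k=4: CGCT vs GCTT ✗; k=5: GCGCT vs GCTTA ✗; k=6: GGCGCT vs GCTTAC ✗.
Only k = 3 is perfect, so the longest perfect 3' overlap is 3.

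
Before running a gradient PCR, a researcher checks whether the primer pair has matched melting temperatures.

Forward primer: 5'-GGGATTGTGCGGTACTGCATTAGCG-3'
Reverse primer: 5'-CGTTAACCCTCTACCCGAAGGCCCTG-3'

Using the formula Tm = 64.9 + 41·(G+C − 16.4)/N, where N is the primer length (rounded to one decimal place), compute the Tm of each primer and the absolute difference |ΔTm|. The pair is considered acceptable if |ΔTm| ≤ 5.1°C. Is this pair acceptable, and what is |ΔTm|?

|ΔTm| = 3.3°C; the pair is acceptable.

Forward: G+C = 14, N = 25 → Tm = 64.9 + 41·(14 − 16.4)/25 = 61.0°C.
Reverse: G+C = 16, N = 26 → Tm = 64.9 + 41·(16 − 16.4)/26 = 64.3°C.
|ΔTm| = |61.0 − 64.3| = 3.3°C, ≤ 5.1°C.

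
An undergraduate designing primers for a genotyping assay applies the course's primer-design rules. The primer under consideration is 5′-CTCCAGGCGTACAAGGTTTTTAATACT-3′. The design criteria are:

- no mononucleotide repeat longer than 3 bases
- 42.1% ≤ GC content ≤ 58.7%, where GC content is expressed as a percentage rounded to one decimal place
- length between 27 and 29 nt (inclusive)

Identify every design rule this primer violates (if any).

Base counts: A=7, T=9, G=5, C=6 (length 27).
homopolymer run: longest run = 5, exceeds 3 ✗
GC content: GC 11/27 = 40.7%, outside 42.1–58.7% ✗
length: length 27 ✓

Fails: homopolymer run, GC content.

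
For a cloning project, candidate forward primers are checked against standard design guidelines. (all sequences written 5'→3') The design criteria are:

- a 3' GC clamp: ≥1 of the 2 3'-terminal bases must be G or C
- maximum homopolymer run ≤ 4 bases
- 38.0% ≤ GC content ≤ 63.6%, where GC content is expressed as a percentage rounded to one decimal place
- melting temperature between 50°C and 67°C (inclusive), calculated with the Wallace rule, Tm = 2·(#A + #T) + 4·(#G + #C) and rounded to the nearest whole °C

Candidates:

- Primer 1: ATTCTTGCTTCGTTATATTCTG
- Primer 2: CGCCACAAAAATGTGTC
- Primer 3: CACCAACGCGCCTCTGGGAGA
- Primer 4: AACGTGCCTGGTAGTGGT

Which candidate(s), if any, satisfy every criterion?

Primer 4 only.

Primer 1 (22 nt, A=3 T=12 G=3 C=4): 3' end TG has 1 G/C ✓; longest run = 2 ✓; GC 7/22 = 31.8%, outside 38.0–63.6% ✗; Tm = 2·15 + 4·7 = 58°C ✓ — fails.
Primer 2 (17 nt, A=6 T=3 G=3 C=5): 3' end TC has 1 G/C ✓; longest run = 5, exceeds 4 ✗; GC 8/17 = 47.1% ✓; Tm = 2·9 + 4·8 = 50°C ✓ — fails.
Primer 3 (21 nt, A=5 T=2 G=6 C=8): 3' end GA has 1 G/C ✓; longest run = 3 ✓; GC 14/21 = 66.7%, outside 38.0–63.6% ✗; Tm = 2·7 + 4·14 = 70°C, outside 50–67°C ✗ — fails.
Primer 4 (18 nt, A=3 T=5 G=7 C=3): 3' end GT has 1 G/C ✓; longest run = 2 ✓; GC 10/18 = 55.6% ✓; Tm = 2·8 + 4·10 = 56°C ✓ — passes.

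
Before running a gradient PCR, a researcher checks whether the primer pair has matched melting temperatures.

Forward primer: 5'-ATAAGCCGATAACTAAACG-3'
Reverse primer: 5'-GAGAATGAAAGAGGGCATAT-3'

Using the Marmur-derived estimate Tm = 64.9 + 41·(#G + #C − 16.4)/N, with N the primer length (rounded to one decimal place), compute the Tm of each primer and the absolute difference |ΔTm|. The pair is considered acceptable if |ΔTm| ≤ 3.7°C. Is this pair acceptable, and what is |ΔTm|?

Forward: G+C = 7, N = 19 → Tm = 64.9 + 41·(7 − 16.4)/19 = 44.6°C.
Reverse: G+C = 8, N = 20 → Tm = 64.9 + 41·(8 − 16.4)/20 = 47.7°C.
|ΔTm| = |44.6 − 47.7| = 3.1°C, ≤ 3.7°C.

|ΔTm| = 3.1°C; the pair is acceptable.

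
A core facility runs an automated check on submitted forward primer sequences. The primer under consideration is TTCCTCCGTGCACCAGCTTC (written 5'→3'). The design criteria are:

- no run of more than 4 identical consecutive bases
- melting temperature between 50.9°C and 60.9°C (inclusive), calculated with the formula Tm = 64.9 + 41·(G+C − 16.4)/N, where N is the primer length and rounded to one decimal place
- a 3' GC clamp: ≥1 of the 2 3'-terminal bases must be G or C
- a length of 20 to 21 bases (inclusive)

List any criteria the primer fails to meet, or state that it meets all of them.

Meets all criteria.

Base counts: A=2, T=6, G=3, C=9 (length 20).
homopolymer run: longest run = 2 ✓
Tm: Tm = 64.9 + 41·(12 − 16.4)/20 = 55.9°C ✓
GC clamp: 3' end TC has 1 G/C ✓
length: length 20 ✓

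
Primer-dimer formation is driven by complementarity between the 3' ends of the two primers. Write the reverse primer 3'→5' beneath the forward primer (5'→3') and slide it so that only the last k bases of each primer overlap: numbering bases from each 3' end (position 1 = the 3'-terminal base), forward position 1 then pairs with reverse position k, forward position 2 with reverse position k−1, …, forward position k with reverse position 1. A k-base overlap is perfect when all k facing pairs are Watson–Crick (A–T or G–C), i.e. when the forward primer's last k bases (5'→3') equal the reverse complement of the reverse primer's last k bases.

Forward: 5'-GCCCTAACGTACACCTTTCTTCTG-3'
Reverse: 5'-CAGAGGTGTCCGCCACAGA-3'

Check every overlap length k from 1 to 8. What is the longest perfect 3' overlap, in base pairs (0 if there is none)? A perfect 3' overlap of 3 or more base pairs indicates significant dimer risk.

Last 8 bases (5'→3') — forward …TTCTTCTG, reverse …GCCACAGA.
Reverse complement of the reverse primer's last 8 bases: TCTGTGGC; its first k bases are the reverse complement of the reverse primer's last k bases, so a perfect k-base overlap needs the forward primer's last k bases to equal them.
Comparing (forward last k vs required): k=1: G vs T ✗; k=2: TG vs TC ✗; k=3: CTG vs TCT ✗; k=4: TCTG vs TCTG ✓; k=5: TTCTG vs TCTGT ✗; k=6: CTTCTG vs TCTGTG ✗; k=7: TCTTCTG vs TCTGTGG ✗; k=8: TTCTTCTG vs TCTGTGGC ✗.
Only k = 4 is perfect, so the longest perfect 3' overlap is 4.

Longest perfect overlap: 4 complementary base pairs; significant dimer risk (threshold 3).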